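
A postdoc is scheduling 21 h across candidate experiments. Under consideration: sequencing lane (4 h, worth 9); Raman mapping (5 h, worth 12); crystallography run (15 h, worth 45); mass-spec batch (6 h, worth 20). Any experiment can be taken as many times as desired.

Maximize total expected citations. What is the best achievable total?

65

Ranking by ratio (expected citations/h): mass-spec batch 3.33, crystallography run 3.00, Raman mapping 2.40.
The ratio heuristic lands on 3×mass-spec batch (60) but leaves 3 h idle.
Dropping 2×mass-spec batch frees 12 h; slotting in crystallography run (15 h) lifts the total to 65 at 21 h.
Every other selection either busts 21 h or fails to beat 65.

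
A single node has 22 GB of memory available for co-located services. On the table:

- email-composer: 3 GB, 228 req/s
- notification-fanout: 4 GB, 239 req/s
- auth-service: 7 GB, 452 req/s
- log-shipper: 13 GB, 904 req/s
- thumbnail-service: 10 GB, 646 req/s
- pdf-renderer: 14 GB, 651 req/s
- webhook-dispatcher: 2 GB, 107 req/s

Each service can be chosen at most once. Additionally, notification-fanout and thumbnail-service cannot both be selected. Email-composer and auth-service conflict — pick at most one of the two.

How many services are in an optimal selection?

Optimal total is 1478.
For example email-composer + notification-fanout + log-shipper + webhook-dispatcher achieves it, using 22 GB.
Every optimal selection uses 4 services.

4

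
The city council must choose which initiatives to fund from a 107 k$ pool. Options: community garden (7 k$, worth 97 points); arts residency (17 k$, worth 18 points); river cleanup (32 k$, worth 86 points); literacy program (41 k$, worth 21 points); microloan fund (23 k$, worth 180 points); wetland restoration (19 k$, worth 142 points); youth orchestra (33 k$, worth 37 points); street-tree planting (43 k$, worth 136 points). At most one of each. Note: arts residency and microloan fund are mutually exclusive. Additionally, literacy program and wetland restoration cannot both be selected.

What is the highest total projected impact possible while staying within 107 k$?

Taking community garden + microloan fund + wetland restoration + street-tree planting: 92 k$ used, 555 in projected impact.
Every other selection either busts 107 k$ or breaks a pairing rule or fails to beat 555.

555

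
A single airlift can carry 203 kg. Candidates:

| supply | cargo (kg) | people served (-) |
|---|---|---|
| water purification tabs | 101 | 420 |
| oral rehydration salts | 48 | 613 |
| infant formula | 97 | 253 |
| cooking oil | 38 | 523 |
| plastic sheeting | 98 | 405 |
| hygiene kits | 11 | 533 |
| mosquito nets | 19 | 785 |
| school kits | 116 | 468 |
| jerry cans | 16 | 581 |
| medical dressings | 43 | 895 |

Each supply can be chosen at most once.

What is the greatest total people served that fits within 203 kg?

The ratio ordering already packs tightly: oral rehydration salts + cooking oil + hygiene kits + mosquito nets + jerry cans + medical dressings, 175 kg, 3930.
Every other selection either busts 203 kg or fails to beat 3930.

3930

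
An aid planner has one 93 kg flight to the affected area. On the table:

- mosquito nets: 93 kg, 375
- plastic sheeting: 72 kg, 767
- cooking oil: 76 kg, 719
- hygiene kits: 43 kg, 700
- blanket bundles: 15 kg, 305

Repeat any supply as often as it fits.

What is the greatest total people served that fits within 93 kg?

1830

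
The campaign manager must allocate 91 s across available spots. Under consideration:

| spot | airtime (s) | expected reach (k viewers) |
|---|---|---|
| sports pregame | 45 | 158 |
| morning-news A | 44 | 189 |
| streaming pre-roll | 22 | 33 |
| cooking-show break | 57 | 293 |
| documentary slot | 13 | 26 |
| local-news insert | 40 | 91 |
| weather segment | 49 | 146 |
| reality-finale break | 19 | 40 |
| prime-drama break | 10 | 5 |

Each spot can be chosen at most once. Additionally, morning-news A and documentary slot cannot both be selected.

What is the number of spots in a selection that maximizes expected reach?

3

Best achievable expected reach is 359.
For example cooking-show break + documentary slot + reality-finale break achieves it, using 89 s.
Every optimal selection uses 3 spots.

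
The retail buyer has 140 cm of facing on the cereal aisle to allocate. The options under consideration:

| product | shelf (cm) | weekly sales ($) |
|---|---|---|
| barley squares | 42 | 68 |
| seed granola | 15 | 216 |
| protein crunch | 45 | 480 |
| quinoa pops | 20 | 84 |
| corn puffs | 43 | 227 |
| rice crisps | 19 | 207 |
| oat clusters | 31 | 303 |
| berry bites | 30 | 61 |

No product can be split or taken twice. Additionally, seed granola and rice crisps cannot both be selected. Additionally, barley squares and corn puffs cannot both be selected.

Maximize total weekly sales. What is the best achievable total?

By weekly sales per cm: seed granola 14.40, rice crisps 10.89, protein crunch 10.67 lead.
Taking seed granola + protein crunch + corn puffs + oat clusters: 134 cm used, 1226 in weekly sales.
Next best is protein crunch + corn puffs + rice crisps + oat clusters at 1217 (138 cm) — short by 9.

1226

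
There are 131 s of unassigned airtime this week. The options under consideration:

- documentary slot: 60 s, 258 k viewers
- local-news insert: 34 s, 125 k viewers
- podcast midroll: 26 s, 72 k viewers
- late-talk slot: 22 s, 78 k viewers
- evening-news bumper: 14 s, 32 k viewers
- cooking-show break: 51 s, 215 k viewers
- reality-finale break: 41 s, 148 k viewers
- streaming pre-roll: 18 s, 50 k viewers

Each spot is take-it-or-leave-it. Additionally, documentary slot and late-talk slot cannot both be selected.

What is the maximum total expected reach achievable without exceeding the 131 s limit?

Documentary slot + cooking-show break + streaming pre-roll uses 129 of the 131 s and totals 523.
Nothing else feasible within 131 s beats 523.

523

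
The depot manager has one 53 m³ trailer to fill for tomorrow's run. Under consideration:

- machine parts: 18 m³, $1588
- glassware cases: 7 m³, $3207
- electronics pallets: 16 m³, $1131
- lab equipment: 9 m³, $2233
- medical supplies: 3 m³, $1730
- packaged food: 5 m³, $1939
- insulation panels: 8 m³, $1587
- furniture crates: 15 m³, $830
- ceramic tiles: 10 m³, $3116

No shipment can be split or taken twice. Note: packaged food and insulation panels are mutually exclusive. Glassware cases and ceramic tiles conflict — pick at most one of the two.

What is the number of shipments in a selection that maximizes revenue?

Best achievable revenue is 10697.
machine parts + glassware cases + lab equipment + medical supplies + packaged food hits 10697 at 42 m³.
Any selection reaching 10697 contains exactly 5 shipments.

5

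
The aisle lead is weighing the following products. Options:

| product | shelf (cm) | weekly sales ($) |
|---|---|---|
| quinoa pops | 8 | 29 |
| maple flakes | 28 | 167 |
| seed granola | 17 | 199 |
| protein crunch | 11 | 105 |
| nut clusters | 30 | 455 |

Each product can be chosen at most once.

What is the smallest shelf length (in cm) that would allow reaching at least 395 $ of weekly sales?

Minimise cm subject to total weekly sales ≥ 395.
nut clusters: 455 weekly sales at 30 cm.
No combination under 30 cm hits 395.

30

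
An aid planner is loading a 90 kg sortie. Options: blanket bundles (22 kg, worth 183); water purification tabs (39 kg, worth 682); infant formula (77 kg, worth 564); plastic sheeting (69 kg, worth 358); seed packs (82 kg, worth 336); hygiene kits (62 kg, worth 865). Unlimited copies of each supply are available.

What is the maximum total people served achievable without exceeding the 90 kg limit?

By people served per kg: water purification tabs 17.49, hygiene kits 13.95, blanket bundles 8.32, infant formula 7.32 lead.
Best packing: 2×water purification tabs — 78 kg, 1364 total.
Nothing else within 90 kg beats 1364.

1364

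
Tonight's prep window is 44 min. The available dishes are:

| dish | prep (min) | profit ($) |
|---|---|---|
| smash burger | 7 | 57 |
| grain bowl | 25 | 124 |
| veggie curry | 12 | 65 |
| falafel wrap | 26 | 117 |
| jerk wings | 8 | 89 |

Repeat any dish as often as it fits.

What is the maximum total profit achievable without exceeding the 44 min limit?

Ranking by ratio (profit/min): jerk wings 11.12, smash burger 8.14, veggie curry 5.42, grain bowl 4.96.
The ratio ordering already packs tightly: 5×jerk wings, 40 min, 445.
That's the maximum — no swap from here does better than 445.

445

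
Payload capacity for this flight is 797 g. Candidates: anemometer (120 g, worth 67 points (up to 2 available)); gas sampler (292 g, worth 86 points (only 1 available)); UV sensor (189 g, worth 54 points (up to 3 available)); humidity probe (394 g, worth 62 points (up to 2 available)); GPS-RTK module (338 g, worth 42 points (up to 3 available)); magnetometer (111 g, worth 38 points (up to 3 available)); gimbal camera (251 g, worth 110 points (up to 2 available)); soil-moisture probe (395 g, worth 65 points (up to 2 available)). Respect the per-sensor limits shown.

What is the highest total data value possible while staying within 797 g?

354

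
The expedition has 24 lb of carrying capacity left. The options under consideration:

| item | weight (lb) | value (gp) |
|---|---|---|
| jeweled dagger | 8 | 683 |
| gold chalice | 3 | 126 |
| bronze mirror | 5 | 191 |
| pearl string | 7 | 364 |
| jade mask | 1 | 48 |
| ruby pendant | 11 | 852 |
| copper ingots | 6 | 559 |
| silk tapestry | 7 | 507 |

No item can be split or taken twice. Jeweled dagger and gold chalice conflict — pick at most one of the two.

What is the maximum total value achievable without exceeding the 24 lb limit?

Filling by ratio: jeweled dagger + jade mask + copper ingots + silk tapestry for 1797, with 2 lb left unused.
Replace jeweled dagger and jade mask with ruby pendant: the trade gains 121 net, giving 1918 at 24 lb.
That's the maximum — no feasible swap from here does better than 1918.

1918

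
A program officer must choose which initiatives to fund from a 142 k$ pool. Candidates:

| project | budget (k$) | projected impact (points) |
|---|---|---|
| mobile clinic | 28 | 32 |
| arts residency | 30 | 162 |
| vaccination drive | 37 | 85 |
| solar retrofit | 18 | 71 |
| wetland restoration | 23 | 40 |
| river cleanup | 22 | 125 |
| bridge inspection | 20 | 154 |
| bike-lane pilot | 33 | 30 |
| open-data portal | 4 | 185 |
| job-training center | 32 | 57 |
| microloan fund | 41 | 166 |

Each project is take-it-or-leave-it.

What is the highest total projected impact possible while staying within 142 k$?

Density check — open-data portal 46.25, bridge inspection 7.70, river cleanup 5.68, arts residency 5.40 are the best per k$.
The ratio ordering already packs tightly: arts residency + solar retrofit + river cleanup + bridge inspection + open-data portal + microloan fund, 135 k$, 863.

863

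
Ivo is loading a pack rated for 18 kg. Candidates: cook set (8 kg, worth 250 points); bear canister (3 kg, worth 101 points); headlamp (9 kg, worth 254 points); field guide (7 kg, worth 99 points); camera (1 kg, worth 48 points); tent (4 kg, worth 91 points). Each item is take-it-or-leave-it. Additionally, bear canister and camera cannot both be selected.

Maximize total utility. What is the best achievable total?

Ranking by ratio (utility/kg): camera 48.00, bear canister 33.67, cook set 31.25, headlamp 28.22.
Best packing: cook set + headlamp + camera — 18 kg, 552 total.

552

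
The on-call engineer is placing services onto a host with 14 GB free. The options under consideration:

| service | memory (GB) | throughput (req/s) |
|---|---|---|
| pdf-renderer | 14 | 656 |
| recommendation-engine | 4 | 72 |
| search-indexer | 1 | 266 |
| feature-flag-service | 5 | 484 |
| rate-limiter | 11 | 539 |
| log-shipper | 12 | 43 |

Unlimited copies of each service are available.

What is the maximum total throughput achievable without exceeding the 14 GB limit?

3724

By throughput per GB: search-indexer 266.00, feature-flag-service 96.80, rate-limiter 49.00, pdf-renderer 46.86 lead.
The ratio ordering already packs tightly: 14×search-indexer, 14 GB, 3724.
Nothing else within 14 GB beats 3724.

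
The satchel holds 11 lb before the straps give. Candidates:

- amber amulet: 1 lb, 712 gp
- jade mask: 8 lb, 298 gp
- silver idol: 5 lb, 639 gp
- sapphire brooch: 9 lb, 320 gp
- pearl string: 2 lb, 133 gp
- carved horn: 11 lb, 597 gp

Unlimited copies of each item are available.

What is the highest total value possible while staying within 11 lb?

Taking 11×amber amulet: 11 lb used, 7832 in value.
Every other selection either busts 11 lb or fails to beat 7832.

7832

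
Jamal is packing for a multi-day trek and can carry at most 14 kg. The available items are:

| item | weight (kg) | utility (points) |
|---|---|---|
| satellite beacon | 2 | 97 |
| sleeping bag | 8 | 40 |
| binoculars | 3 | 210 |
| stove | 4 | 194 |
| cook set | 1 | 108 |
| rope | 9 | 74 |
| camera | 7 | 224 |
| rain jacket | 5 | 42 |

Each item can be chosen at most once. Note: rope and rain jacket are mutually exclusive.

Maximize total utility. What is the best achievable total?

Density check — cook set 108.00, binoculars 70.00, satellite beacon 48.50 are the best per kg.
Greedy by ratio would take satellite beacon + binoculars + stove + cook set: 10 kg used, total 609.
The 4 kg tied up in stove is better spent on camera — total rises to 639 (13 kg).
No other feasible combination exceeds 639.

639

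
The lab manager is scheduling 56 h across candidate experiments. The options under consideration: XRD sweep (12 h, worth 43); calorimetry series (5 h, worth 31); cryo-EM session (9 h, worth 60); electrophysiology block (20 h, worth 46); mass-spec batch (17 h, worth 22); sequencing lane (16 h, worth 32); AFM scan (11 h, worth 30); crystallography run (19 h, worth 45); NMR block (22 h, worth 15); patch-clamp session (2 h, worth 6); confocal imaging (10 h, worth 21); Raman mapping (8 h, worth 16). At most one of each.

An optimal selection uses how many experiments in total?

Best achievable expected citations is 209.
One optimal bundle: XRD sweep + calorimetry series + cryo-EM session + AFM scan + crystallography run (56 h).
All optima have 5 experiments.

5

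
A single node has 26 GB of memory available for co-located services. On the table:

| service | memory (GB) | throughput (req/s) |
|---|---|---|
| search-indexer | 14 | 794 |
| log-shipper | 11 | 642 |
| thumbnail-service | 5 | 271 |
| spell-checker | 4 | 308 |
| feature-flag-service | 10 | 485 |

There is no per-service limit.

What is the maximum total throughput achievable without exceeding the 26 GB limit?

Ranking by ratio (throughput/GB): spell-checker 77.00, log-shipper 58.36, search-indexer 56.71, thumbnail-service 54.20.
Best packing: 6×spell-checker — 24 GB, 1848 total.

1848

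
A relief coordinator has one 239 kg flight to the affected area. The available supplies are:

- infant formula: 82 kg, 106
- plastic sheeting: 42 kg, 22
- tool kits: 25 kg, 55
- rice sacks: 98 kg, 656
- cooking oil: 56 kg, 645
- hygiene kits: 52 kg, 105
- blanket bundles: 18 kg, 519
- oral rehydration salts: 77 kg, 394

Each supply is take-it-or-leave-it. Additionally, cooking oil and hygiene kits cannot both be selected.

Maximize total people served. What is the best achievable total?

1897

Best packing: plastic sheeting + tool kits + rice sacks + cooking oil + blanket bundles — 239 kg, 1897 total.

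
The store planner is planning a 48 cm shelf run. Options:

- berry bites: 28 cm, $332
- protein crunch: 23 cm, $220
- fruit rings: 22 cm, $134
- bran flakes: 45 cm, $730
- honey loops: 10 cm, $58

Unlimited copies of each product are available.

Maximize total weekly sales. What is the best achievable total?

Ranking by ratio (weekly sales/cm): bran flakes 16.22, berry bites 11.86, protein crunch 9.57, fruit rings 6.09.
Bran flakes uses 45 of the 48 cm and totals 730.

730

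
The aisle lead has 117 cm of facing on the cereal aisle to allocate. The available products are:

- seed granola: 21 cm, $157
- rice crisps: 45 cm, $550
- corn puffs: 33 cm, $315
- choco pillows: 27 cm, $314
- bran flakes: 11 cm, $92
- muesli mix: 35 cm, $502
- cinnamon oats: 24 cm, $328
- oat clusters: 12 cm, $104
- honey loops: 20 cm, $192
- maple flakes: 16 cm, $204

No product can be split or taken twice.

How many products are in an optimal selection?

4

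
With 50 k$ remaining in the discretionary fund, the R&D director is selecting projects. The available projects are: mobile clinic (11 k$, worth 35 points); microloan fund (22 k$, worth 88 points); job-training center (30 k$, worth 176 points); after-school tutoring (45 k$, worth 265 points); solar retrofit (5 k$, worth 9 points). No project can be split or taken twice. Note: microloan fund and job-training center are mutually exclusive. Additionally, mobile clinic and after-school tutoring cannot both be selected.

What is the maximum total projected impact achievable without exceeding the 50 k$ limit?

The ratio ordering already packs tightly: after-school tutoring + solar retrofit, 50 k$, 274.
Next best is after-school tutoring at 265 (45 k$) — short by 9.

274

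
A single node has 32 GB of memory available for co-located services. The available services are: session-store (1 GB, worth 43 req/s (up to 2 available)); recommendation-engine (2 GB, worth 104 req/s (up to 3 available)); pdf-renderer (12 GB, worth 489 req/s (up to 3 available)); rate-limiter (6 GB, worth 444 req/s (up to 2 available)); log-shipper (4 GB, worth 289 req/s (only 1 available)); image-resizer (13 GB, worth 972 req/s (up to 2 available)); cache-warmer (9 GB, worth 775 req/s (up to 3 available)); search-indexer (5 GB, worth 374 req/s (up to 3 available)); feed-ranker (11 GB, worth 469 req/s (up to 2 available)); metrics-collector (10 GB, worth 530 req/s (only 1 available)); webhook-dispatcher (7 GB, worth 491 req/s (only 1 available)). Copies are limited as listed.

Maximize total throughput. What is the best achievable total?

2699

Ranking by ratio (throughput/GB): cache-warmer 86.11, search-indexer 74.80, image-resizer 74.77.
Taking 3×cache-warmer + search-indexer: 32 GB used, 2699 in throughput.
Every other selection either busts 32 GB or exceeds an availability limit or fails to beat 2699.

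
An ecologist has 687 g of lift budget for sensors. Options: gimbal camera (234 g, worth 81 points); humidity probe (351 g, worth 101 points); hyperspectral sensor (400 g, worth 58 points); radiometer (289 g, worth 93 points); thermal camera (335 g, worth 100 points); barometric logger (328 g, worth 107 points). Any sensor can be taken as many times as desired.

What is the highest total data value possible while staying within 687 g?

214

The ratio heuristic lands on 2×gimbal camera (162) but leaves 219 g idle.
The 468 g tied up in 2×gimbal camera is better spent on 2×barometric logger — total rises to 214 (656 g).
Every other selection either busts 687 g or fails to beat 214.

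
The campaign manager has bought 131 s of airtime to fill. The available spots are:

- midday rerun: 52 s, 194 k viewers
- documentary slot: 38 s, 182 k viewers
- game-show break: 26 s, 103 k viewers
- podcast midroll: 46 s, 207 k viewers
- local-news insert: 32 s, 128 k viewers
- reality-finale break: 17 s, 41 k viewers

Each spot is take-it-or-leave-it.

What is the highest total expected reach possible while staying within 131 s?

Taking the top-ratio spots first gives documentary slot + podcast midroll + local-news insert for 517 (116 s).
Dropping local-news insert frees 32 s; slotting in game-show break + reality-finale break (43 s) lifts the total to 533 at 127 s.
The spare 4 s is too small for any remaining spot, and no exchange beats 533.

533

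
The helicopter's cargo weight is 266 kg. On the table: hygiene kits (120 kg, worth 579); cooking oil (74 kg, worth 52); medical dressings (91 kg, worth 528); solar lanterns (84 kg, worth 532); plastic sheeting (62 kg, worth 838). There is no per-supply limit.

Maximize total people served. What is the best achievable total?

Density check — plastic sheeting 13.52, solar lanterns 6.33, medical dressings 5.80, hygiene kits 4.83 are the best per kg.
The ratio ordering already packs tightly: 4×plastic sheeting, 248 kg, 3352.

3352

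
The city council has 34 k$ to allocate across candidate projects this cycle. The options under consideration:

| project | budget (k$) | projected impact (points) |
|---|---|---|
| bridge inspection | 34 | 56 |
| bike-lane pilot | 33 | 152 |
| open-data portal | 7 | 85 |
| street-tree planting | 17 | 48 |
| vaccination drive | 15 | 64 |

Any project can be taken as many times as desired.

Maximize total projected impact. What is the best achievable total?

340

Best packing: 4×open-data portal — 28 k$, 340 total.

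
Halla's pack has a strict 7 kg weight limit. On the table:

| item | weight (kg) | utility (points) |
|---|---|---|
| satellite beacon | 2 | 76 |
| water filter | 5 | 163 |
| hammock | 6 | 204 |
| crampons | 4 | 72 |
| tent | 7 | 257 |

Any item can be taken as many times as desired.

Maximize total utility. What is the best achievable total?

257

Ranking by ratio (utility/kg): satellite beacon 38.00, tent 36.71, hammock 34.00, water filter 32.60.
The ratio heuristic lands on 3×satellite beacon (228) but leaves 1 kg idle.
The 6 kg tied up in 3×satellite beacon is better spent on tent — total rises to 257 (7 kg).
No other feasible combination exceeds 257.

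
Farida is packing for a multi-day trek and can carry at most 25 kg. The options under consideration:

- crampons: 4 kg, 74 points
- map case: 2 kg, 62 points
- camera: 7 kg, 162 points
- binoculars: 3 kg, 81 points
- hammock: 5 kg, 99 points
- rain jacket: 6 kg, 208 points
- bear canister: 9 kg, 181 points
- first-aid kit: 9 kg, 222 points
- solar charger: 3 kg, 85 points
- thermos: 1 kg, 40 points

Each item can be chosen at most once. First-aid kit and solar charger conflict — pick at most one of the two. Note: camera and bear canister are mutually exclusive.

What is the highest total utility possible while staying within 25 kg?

694

Best packing: map case + camera + rain jacket + first-aid kit + thermos — 25 kg, 694 total.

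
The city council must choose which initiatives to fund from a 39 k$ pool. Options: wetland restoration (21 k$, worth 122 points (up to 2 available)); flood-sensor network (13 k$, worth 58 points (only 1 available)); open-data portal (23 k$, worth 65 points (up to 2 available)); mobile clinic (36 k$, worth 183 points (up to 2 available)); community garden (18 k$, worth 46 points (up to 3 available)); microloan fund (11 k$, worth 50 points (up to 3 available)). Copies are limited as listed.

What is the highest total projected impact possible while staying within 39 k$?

Greedy by ratio would take wetland restoration + microloan fund: 32 k$ used, total 172.
Dropping wetland restoration and microloan fund frees 32 k$; slotting in mobile clinic (36 k$) lifts the total to 183 at 36 k$.

183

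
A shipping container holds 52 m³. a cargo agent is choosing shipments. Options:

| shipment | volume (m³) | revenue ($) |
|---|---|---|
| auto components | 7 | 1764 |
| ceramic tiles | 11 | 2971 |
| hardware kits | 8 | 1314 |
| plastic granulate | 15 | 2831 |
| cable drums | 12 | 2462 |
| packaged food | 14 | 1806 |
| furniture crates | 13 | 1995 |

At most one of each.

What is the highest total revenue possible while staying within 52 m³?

10506

Filling by ratio: auto components + ceramic tiles + plastic granulate + cable drums for 10028, with 7 m³ left unused.
Replace plastic granulate with hardware kits + furniture crates: the trade gains 478 net, giving 10506 at 51 m³.
An exhaustive check of the 128 subsets confirms 10506.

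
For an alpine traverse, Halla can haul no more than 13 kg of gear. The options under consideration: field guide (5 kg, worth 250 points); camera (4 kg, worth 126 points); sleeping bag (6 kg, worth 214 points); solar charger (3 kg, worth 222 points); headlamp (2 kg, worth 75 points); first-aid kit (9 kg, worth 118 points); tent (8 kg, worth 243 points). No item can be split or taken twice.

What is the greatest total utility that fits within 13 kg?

Density check — solar charger 74.00, field guide 50.00, headlamp 37.50 are the best per kg.
Filling by ratio: field guide + solar charger + headlamp for 547, with 3 kg left unused.
Dropping headlamp frees 2 kg; slotting in camera (4 kg) lifts the total to 598 at 12 kg.
The spare 1 kg is too small for any remaining item, and no exchange beats 598.

598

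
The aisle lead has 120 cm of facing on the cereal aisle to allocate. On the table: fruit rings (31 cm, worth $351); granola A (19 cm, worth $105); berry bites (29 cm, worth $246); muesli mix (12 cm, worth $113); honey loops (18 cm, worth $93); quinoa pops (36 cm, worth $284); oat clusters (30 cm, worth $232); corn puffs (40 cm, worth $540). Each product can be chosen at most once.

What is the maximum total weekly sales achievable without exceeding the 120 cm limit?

1288

Filling by ratio: fruit rings + berry bites + muesli mix + corn puffs for 1250, with 8 cm left unused.
Dropping berry bites frees 29 cm; slotting in quinoa pops (36 cm) lifts the total to 1288 at 119 cm.
An exhaustive check of the 256 subsets confirms 1288.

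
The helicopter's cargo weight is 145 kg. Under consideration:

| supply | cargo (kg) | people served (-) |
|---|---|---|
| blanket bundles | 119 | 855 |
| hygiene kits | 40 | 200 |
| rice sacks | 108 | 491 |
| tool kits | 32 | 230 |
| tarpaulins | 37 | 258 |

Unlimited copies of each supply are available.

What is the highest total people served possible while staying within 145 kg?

1004

A density-first pass picks 4×tool kits — 920 at 128 kg.
Replace 3×tool kits with 3×tarpaulins: the trade gains 84 net, giving 1004 at 143 kg.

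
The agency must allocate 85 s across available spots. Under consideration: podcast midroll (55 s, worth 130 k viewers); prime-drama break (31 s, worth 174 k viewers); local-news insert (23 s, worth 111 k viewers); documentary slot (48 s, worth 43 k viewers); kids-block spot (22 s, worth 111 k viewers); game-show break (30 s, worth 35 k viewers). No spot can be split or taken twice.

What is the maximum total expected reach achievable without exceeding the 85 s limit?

Density check — prime-drama break 5.61, kids-block spot 5.05, local-news insert 4.83, podcast midroll 2.36 are the best per s.
Prime-drama break + local-news insert + kids-block spot uses 76 of the 85 s and totals 396.
No other feasible combination exceeds 396.

396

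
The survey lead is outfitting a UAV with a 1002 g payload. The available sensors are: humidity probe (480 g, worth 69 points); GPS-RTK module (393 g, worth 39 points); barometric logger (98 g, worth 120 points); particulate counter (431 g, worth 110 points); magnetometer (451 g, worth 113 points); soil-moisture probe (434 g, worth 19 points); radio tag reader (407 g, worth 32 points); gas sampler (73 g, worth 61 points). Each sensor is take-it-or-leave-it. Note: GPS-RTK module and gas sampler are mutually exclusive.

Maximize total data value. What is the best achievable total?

Density check — barometric logger 1.22, gas sampler 0.84, particulate counter 0.26 are the best per g.
Barometric logger + particulate counter + magnetometer uses 980 of the 1002 g and totals 343.
No other feasible combination exceeds 343.

343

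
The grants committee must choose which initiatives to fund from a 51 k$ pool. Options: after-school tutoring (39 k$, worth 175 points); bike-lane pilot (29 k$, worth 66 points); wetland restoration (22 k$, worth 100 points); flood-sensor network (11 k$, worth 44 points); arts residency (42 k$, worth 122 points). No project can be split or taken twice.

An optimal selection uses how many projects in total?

2

Optimal total is 219.
One optimal bundle: after-school tutoring + flood-sensor network (50 k$).
All optima have 2 projects.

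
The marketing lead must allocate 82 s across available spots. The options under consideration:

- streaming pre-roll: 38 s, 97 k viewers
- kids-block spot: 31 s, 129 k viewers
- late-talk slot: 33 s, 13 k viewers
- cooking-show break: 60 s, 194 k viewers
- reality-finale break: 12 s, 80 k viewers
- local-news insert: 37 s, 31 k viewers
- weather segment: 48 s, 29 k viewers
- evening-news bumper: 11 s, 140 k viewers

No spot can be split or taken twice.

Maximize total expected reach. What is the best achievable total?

366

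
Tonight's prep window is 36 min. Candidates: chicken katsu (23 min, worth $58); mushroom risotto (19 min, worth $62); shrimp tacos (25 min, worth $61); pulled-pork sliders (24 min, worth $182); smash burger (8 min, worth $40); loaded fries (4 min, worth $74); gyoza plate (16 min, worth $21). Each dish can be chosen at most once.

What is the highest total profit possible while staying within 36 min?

The ratio ordering already packs tightly: pulled-pork sliders + smash burger + loaded fries, 36 min, 296.
That's the maximum — no swap from here does better than 296.

296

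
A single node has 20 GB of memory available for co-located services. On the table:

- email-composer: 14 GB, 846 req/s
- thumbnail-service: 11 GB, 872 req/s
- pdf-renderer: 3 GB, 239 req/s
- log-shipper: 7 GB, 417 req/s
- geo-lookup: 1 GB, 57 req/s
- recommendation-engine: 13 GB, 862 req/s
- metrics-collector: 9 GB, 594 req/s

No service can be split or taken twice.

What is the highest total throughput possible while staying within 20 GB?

By throughput per GB: pdf-renderer 79.67, thumbnail-service 79.27, recommendation-engine 66.31, metrics-collector 66.00 lead.
The ratio heuristic lands on thumbnail-service + pdf-renderer + geo-lookup (1168) but leaves 5 GB idle.
Dropping pdf-renderer and geo-lookup frees 4 GB; slotting in metrics-collector (9 GB) lifts the total to 1466 at 20 GB.
That's the maximum — no swap from here does better than 1466.

1466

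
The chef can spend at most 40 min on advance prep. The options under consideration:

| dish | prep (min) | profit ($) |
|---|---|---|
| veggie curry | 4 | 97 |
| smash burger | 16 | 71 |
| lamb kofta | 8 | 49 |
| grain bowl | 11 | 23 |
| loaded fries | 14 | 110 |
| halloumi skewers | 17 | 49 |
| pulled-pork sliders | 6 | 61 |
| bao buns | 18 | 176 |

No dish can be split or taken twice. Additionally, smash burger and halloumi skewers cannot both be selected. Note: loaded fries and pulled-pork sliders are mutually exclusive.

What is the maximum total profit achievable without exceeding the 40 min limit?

383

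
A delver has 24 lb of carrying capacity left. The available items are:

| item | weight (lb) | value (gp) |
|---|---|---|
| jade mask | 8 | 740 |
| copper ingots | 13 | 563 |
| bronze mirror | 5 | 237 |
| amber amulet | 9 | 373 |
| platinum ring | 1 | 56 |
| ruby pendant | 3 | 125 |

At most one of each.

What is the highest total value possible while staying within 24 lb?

Density check — jade mask 92.50, platinum ring 56.00, bronze mirror 47.40, copper ingots 43.31 are the best per lb.
Filling by ratio: jade mask + bronze mirror + platinum ring + ruby pendant for 1158, with 7 lb left unused.
Dropping bronze mirror and platinum ring frees 6 lb; slotting in copper ingots (13 lb) lifts the total to 1428 at 24 lb.
The closest alternative, jade mask + bronze mirror + amber amulet + platinum ring, reaches only 1406.

1428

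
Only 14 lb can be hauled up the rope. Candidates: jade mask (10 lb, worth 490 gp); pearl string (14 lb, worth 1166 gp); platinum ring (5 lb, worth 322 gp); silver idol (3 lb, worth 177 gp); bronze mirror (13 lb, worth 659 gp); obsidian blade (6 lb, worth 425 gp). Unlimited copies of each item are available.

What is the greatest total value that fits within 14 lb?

1166

Taking pearl string: 14 lb used, 1166 in value.
No other feasible combination exceeds 1166.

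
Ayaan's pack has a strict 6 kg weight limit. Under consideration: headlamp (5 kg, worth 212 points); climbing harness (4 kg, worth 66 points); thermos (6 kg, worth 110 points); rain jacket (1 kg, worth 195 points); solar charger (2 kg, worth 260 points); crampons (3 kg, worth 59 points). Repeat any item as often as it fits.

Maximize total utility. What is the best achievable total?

Density check — rain jacket 195.00, solar charger 130.00, headlamp 42.40, crampons 19.67 are the best per kg.
6×rain jacket uses 6 of the 6 kg and totals 1170.

1170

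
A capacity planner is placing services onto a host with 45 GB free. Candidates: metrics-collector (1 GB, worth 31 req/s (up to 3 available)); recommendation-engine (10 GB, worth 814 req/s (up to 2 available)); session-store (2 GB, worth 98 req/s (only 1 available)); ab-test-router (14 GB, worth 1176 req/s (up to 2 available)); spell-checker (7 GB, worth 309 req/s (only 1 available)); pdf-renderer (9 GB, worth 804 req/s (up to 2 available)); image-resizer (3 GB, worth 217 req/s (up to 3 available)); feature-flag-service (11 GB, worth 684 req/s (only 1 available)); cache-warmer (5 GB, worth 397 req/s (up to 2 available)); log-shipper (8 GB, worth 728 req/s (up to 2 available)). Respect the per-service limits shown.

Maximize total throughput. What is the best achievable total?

The ratio ordering already packs tightly: metrics-collector + recommendation-engine + 2×pdf-renderer + 2×log-shipper, 45 GB, 3909.

3909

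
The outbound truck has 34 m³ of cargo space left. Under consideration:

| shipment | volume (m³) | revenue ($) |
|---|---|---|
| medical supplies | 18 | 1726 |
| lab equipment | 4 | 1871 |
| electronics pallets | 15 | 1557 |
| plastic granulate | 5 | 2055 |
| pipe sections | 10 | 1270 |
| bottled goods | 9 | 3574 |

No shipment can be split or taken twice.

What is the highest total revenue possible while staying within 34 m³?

9057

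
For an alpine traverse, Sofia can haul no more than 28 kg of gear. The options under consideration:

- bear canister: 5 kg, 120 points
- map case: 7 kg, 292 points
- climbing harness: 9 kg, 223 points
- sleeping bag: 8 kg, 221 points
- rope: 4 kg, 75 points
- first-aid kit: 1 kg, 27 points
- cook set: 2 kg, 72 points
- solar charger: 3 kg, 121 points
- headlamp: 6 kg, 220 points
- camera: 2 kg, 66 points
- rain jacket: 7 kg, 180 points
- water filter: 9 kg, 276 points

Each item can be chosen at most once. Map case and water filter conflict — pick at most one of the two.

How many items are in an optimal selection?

6

Optimal total is 992.
One optimal bundle: map case + sleeping bag + cook set + solar charger + headlamp + camera (28 kg).
Every optimal selection uses 6 items.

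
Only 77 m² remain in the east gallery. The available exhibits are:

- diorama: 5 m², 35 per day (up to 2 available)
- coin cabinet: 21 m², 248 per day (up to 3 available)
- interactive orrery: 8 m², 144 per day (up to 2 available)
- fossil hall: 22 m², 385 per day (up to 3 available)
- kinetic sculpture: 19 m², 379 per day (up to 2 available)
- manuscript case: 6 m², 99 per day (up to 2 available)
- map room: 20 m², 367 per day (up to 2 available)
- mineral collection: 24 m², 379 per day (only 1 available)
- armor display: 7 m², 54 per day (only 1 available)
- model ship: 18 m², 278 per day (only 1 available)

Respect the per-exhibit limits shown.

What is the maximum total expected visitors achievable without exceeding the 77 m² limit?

Ranking by ratio (expected visitors/m²): kinetic sculpture 19.95, map room 18.35, interactive orrery 18.00.
The ratio heuristic lands on 2×interactive orrery + 2×kinetic sculpture + map room (1413) but leaves 3 m² idle.
Dropping map room frees 20 m²; slotting in fossil hall (22 m²) lifts the total to 1431 at 76 m².

1431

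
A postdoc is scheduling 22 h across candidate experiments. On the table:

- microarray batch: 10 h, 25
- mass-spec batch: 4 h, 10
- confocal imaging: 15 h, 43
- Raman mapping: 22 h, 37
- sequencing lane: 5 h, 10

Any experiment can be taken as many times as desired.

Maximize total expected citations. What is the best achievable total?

Greedy by ratio would take mass-spec batch + confocal imaging: 19 h used, total 53.
Dropping confocal imaging frees 15 h; slotting in microarray batch + 2×mass-spec batch (18 h) lifts the total to 55 at 22 h.
That's the maximum — no swap from here does better than 55.

55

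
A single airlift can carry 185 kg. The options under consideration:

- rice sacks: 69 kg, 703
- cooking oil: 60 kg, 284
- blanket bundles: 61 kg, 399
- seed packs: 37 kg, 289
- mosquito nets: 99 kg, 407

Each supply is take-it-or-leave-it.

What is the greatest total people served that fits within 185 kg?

The ratio ordering already packs tightly: rice sacks + blanket bundles + seed packs, 167 kg, 1391.
No other feasible combination exceeds 1391.

1391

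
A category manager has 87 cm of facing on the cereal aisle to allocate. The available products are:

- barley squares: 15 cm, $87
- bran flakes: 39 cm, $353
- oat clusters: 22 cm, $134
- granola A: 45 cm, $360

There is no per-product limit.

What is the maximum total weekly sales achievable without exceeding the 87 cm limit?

713

Density check — bran flakes 9.05, granola A 8.00, oat clusters 6.09 are the best per cm.
A density-first pass picks 2×bran flakes — 706 at 78 cm.
Replace bran flakes with granola A: the trade gains 7 net, giving 713 at 84 cm.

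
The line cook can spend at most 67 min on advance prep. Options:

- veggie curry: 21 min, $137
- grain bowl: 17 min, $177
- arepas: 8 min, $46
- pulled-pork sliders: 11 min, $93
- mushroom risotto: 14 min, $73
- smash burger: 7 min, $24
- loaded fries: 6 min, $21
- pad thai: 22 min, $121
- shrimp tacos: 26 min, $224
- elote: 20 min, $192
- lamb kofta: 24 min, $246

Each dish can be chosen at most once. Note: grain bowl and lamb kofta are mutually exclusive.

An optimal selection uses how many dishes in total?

3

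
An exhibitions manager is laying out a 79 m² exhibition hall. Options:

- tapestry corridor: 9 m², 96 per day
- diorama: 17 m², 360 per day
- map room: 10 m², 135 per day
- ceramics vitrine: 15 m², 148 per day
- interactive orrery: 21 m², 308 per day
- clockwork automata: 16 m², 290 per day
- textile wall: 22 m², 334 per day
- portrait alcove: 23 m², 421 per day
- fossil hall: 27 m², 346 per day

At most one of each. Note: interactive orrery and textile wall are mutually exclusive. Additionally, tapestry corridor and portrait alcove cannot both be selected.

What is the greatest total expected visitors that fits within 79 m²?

Taking diorama + clockwork automata + textile wall + portrait alcove: 78 m² used, 1405 in expected visitors.
That's the maximum — no feasible swap from here does better than 1405.

1405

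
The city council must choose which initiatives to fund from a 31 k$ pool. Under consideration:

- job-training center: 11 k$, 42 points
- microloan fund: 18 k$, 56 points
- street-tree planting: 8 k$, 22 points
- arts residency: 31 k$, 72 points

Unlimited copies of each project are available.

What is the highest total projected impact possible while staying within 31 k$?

106

By projected impact per k$: job-training center 3.82, microloan fund 3.11, street-tree planting 2.75, arts residency 2.32 lead.
The ratio ordering already packs tightly: 2×job-training center + street-tree planting, 30 k$, 106.
The spare 1 k$ is too small for any remaining project, and no exchange beats 106.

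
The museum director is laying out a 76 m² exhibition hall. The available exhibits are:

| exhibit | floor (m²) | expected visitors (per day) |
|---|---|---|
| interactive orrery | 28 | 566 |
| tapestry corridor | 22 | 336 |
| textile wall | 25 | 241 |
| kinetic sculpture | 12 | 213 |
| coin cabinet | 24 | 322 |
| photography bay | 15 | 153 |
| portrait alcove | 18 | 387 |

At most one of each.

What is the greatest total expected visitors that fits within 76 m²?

1319

Density check — portrait alcove 21.50, interactive orrery 20.21, kinetic sculpture 17.75, tapestry corridor 15.27 are the best per m².
Taking interactive orrery + kinetic sculpture + photography bay + portrait alcove: 73 m² used, 1319 in expected visitors.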